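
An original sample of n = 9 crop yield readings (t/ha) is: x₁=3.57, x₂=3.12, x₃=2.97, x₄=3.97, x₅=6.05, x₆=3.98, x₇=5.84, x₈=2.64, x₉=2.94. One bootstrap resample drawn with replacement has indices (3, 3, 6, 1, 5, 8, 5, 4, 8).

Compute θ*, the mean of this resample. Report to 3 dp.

θ* = 3.871

Resample values: 2.97, 2.97, 3.98, 3.57, 6.05, 2.64, 6.05, 3.97, 2.64.
Mean = (2.97 + 2.97 + 3.98 + 3.57 + 6.05 + 2.64 + 6.05 + 3.97 + 2.64) / 9 = 34.840 / 9 = 3.871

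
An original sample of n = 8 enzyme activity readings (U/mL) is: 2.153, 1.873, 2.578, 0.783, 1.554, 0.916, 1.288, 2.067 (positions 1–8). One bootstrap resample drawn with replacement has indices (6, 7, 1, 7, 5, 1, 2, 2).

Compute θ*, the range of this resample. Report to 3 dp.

θ* = 1.237

Resample values: 0.916, 1.288, 2.153, 1.288, 1.554, 2.153, 1.873, 1.873.
Range = 2.153 − 0.916 = 1.237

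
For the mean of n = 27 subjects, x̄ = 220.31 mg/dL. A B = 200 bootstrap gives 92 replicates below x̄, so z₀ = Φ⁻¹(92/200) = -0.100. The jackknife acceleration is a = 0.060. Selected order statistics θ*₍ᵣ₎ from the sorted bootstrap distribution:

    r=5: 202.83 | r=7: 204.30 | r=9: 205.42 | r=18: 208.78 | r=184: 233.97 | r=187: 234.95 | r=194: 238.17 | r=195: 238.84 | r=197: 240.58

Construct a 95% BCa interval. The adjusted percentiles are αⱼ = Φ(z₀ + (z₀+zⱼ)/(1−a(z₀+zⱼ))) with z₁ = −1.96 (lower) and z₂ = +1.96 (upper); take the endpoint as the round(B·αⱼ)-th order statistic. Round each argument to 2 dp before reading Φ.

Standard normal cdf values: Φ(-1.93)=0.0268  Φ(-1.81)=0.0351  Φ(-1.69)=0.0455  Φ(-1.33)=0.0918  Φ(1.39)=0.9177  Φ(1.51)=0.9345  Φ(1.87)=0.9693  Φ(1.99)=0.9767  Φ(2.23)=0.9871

(202.83, 238.84)

Lower: z₀ + z₁ = -0.100 + (-1.960) = -2.060; 1 − a(z₀+z₁) = 1 − (0.060)(-2.060) = 1.1236; argument = -0.100 + (-2.060)/1.1236 = -1.9334 → -1.93.
α₁ = Φ(-1.93) = 0.0268; rank = round(200 × 0.0268) = 5; θ*₍5₎ = 202.83.
Upper: z₀ + z₂ = 1.860; 1 − a(z₀+z₂) = 0.8884; argument = 1.9937 → 1.99; α₂ = 0.9767; rank = 195; θ*₍195₎ = 238.84.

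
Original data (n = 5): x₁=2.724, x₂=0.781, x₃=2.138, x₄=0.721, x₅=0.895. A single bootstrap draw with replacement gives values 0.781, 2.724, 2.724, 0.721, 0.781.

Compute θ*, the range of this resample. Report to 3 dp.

Range = 2.724 − 0.721 = 2.003

θ* = 2.003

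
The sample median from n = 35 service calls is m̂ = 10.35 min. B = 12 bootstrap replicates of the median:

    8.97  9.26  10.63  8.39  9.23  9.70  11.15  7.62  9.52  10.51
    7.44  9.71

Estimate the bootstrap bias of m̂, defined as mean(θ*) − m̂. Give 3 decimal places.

bias = −1.006

mean(θ*) = (8.97 + 9.26 + 10.63 + 8.39 + 9.23 + 9.70 + 11.15 + 7.62 + 9.52 + 10.51 + 7.44 + 9.71) / 12 = 9.3442
bias = 9.3442 − 10.35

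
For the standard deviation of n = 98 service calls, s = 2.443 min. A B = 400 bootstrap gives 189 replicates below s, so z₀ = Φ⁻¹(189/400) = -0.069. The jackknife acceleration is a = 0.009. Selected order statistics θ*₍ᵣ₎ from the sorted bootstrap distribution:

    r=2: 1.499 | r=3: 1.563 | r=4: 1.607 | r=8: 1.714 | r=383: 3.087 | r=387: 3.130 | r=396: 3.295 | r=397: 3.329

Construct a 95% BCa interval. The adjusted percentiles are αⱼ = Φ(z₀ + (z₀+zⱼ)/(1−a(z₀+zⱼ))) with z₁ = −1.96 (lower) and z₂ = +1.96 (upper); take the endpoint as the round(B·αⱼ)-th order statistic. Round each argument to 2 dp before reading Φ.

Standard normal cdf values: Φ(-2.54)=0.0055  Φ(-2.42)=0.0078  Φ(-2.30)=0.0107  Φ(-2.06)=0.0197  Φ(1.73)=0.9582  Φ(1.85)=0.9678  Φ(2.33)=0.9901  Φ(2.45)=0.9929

Lower: z₀ + z₁ = -0.069 + (-1.960) = -2.029; 1 − a(z₀+z₁) = 1 − (0.009)(-2.029) = 1.0183; argument = -0.069 + (-2.029)/1.0183 = -2.0616 → -2.06.
α₁ = Φ(-2.06) = 0.0197; rank = round(400 × 0.0197) = 8; θ*₍8₎ = 1.714.
Upper: z₀ + z₂ = 1.891; 1 − a(z₀+z₂) = 0.9830; argument = 1.8547 → 1.85; α₂ = 0.9678; rank = 387; θ*₍387₎ = 3.130.

(1.714, 3.130)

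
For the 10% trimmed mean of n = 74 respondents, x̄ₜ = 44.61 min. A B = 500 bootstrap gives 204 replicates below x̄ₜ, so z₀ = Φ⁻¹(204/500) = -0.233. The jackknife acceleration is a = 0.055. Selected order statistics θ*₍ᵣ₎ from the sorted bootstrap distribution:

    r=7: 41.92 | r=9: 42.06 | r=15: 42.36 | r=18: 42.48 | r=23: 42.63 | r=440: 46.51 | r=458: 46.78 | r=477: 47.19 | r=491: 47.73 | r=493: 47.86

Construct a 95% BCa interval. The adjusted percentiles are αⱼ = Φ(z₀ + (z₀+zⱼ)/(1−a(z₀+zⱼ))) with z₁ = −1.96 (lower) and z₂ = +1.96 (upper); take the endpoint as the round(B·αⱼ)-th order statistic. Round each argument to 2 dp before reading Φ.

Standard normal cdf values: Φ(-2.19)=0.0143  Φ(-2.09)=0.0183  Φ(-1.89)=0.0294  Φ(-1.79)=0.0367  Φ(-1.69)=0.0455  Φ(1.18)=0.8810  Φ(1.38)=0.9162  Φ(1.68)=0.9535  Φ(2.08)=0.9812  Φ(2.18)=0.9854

(41.92, 47.19)

Lower: z₀ + z₁ = -0.233 + (-1.960) = -2.193; 1 − a(z₀+z₁) = 1 − (0.055)(-2.193) = 1.1206; argument = -0.233 + (-2.193)/1.1206 = -2.1900 → -2.19.
α₁ = Φ(-2.19) = 0.0143; rank = round(500 × 0.0143) = 7; θ*₍7₎ = 41.92.
Upper: z₀ + z₂ = 1.727; 1 − a(z₀+z₂) = 0.9050; argument = 1.6753 → 1.68; α₂ = 0.9535; rank = 477; θ*₍477₎ = 47.19.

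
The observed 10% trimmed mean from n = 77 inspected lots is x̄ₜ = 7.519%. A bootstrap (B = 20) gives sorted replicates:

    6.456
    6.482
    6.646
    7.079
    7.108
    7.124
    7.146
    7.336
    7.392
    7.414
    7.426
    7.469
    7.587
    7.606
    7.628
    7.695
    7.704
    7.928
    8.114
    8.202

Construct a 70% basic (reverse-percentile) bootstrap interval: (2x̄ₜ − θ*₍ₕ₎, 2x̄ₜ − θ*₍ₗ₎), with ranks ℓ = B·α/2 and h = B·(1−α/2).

(7.334, 8.392)

Percentile endpoints at ranks 3 and 17: θ*₍3₎ = 6.646, θ*₍17₎ = 7.704.
Basic interval reflects these around x̄ₜ:
  lower = 2 × 7.519 − 7.704 = 7.334
  upper = 2 × 7.519 − 6.646 = 8.392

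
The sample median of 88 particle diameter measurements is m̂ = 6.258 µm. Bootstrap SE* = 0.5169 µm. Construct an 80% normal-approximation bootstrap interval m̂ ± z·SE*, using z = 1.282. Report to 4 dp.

Margin = 1.282 × 0.5169 = 0.66267
Interval: 6.258 ± 0.66267

(5.5953, 6.9207)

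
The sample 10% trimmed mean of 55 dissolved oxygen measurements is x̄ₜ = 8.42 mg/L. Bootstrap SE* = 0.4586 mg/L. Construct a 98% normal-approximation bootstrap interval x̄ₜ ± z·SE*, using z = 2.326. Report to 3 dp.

Margin = 2.326 × 0.4586 = 1.0667
Interval: 8.42 ± 1.0667

(7.353, 9.487)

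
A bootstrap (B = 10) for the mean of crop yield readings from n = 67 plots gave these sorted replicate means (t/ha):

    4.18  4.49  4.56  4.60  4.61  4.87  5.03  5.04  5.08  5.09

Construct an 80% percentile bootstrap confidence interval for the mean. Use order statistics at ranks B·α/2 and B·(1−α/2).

(4.18, 5.08)

α = 0.20; lower rank = 10 × 0.100 = 1; upper rank = 10 × 0.900 = 9.
The 1st smallest replicate is 4.18; the 9th is 5.08.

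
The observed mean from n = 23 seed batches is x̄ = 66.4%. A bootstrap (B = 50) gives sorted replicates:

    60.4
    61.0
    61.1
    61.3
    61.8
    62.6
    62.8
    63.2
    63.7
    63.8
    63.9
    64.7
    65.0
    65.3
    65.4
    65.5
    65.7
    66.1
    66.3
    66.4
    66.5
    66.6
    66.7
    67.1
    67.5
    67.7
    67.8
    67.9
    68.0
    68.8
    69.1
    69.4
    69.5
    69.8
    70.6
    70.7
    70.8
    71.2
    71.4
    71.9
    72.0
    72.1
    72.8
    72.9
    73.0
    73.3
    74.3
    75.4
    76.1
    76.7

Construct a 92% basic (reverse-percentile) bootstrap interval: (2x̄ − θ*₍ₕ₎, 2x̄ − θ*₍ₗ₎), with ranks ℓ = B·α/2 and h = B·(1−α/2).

(57.4, 71.8)

Percentile endpoints at ranks 2 and 48: θ*₍2₎ = 61.0, θ*₍48₎ = 75.4.
Basic interval reflects these around x̄:
  lower = 2 × 66.4 − 75.4 = 57.4
  upper = 2 × 66.4 − 61.0 = 71.8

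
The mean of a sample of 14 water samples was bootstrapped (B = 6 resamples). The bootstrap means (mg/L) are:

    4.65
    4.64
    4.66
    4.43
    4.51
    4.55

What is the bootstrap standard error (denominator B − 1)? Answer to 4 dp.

SE* = 0.0927

Bootstrap SE is the standard deviation of the 6 replicate means.
Mean of replicates: (4.65 + 4.64 + 4.66 + 4.43 + 4.51 + 4.55) / 6 = 27.44000 / 6 = 4.57333
Sum of squared deviations: (+0.07667)² + (+0.06667)² + (+0.08667)² + (−0.14333)² + (−0.06333)² + (−0.02333)² = 0.04293
Variance = 0.04293 / 5 = 0.00859
SE* = √0.00859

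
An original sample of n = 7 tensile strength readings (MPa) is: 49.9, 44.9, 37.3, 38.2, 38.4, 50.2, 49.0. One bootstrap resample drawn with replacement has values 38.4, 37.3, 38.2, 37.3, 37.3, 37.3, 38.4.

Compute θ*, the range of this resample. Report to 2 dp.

θ* = 1.10

Range = 38.4 − 37.3 = 1.10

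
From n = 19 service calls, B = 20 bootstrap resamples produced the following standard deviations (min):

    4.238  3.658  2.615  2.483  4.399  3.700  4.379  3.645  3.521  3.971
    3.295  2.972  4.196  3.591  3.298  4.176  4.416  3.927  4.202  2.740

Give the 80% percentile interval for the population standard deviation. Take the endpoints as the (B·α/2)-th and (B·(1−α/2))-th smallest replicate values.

(2.615, 4.379)

Sorted replicates: 2.483, 2.615, 2.740, 2.972, 3.295, 3.298, 3.521, 3.591, 3.645, 3.658, 3.700, 3.927, 3.971, 4.176, 4.196, 4.202, 4.238, 4.379, 4.399, 4.416
α = 0.20; lower rank = 20 × 0.100 = 2; upper rank = 20 × 0.900 = 18.
The 2nd smallest replicate is 2.615; the 18th is 4.379.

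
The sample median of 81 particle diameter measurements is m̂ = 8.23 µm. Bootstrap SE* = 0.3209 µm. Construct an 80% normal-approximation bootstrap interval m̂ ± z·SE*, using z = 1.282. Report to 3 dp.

(7.819, 8.641)

Margin = 1.282 × 0.3209 = 0.4114
Interval: 8.23 ± 0.4114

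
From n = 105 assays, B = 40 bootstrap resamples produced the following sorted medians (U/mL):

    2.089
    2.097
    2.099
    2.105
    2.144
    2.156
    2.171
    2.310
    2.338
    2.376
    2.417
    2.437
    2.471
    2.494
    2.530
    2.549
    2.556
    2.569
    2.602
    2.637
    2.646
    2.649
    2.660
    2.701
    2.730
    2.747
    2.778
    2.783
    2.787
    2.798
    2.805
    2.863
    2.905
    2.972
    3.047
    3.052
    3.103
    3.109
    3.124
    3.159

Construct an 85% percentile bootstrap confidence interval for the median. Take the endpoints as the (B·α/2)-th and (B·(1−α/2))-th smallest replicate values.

(2.099, 3.103)

α = 0.15; lower rank = 40 × 0.075 = 3; upper rank = 40 × 0.925 = 37.
The 3rd smallest replicate is 2.099; the 37th is 3.103.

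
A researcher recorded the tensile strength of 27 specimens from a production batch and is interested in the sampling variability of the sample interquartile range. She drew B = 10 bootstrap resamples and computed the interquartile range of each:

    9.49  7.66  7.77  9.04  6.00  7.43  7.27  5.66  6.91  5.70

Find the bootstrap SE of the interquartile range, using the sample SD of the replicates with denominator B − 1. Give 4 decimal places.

Bootstrap SE is the standard deviation of the 10 replicate interquartile ranges.
Mean of replicates: (9.49 + 7.66 + 7.77 + 9.04 + 6.00 + 7.43 + 7.27 + 5.66 + 6.91 + 5.70) / 10 = 72.93000 / 10 = 7.29300
Sum of squared deviations: (+2.19700)² + (+0.36700)² + (+0.47700)² + (+1.74700)² + (−1.29300)² + (+0.13700)² + (−0.02300)² + (−1.63300)² + (−0.38300)² + (−1.59300)² = 15.28321
Variance = 15.28321 / 9 = 1.69813
SE* = √1.69813

SE* = 1.3031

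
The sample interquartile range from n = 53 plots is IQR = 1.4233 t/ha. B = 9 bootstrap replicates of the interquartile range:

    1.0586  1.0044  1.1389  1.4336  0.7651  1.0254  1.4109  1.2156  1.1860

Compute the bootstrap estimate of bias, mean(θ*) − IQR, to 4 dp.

mean(θ*) = (1.0586 + 1.0044 + 1.1389 + 1.4336 + 0.7651 + 1.0254 + 1.4109 + 1.2156 + 1.1860) / 9 = 1.13761
bias = 1.13761 − 1.4233

bias = −0.2857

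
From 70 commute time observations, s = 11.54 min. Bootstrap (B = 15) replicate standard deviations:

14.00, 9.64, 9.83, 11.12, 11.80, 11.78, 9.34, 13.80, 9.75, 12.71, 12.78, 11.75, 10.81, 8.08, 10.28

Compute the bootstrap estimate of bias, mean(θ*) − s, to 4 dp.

bias = −0.3753

mean(θ*) = (14.00 + 9.64 + 9.83 + 11.12 + 11.80 + 11.78 + 9.34 + 13.80 + 9.75 + 12.71 + 12.78 + 11.75 + 10.81 + 8.08 + 10.28) / 15 = 11.16467
bias = 11.16467 − 11.54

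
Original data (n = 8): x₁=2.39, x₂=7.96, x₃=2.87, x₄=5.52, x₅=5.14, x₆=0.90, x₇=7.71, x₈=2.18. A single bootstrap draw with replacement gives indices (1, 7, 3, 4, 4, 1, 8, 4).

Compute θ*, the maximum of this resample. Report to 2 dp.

Resample values: 2.39, 7.71, 2.87, 5.52, 5.52, 2.39, 2.18, 5.52.
Maximum = 7.71

θ* = 7.71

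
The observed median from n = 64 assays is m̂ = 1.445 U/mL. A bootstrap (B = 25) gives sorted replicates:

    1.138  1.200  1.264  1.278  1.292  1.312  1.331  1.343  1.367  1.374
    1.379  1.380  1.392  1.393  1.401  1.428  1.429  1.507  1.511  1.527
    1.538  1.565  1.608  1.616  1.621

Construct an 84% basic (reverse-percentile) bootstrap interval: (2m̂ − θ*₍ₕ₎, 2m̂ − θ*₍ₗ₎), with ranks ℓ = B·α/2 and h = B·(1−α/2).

Percentile endpoints at ranks 2 and 23: θ*₍2₎ = 1.200, θ*₍23₎ = 1.608.
Basic interval reflects these around m̂:
  lower = 2 × 1.445 − 1.608 = 1.282
  upper = 2 × 1.445 − 1.200 = 1.690

(1.282, 1.690)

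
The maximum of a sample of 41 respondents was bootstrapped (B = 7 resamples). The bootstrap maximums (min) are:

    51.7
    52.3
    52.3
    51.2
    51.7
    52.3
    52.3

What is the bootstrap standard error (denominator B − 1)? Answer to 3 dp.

SE* = 0.442

Bootstrap SE is the standard deviation of the 7 replicate maximums.
Mean of replicates: (51.7 + 52.3 + 52.3 + 51.2 + 51.7 + 52.3 + 52.3) / 7 = 363.8000 / 7 = 51.9714
Sum of squared deviations: (−0.2714)² + (+0.3286)² + (+0.3286)² + (−0.7714)² + (−0.2714)² + (+0.3286)² + (+0.3286)² = 1.1743
Variance = 1.1743 / 6 = 0.1957
SE* = √0.1957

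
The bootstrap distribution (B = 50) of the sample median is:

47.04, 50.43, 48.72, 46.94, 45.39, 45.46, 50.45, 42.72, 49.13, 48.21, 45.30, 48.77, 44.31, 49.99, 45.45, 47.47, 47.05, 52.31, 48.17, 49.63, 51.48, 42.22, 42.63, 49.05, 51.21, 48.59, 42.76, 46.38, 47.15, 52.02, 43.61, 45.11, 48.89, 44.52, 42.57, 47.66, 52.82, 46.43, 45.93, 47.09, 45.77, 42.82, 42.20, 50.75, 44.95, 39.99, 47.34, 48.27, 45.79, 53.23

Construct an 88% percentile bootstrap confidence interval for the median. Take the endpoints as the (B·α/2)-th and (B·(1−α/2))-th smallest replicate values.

(42.22, 52.02)

Sorted replicates: 39.99, 42.20, 42.22, 42.57, 42.63, 42.72, 42.76, 42.82, 43.61, 44.31, 44.52, 44.95, 45.11, 45.30, 45.39, 45.45, 45.46, 45.77, 45.79, 45.93, 46.38, 46.43, 46.94, 47.04, 47.05, 47.09, 47.15, 47.34, 47.47, 47.66, 48.17, 48.21, 48.27, 48.59, 48.72, 48.77, 48.89, 49.05, 49.13, 49.63, 49.99, 50.43, 50.45, 50.75, 51.21, 51.48, 52.02, 52.31, 52.82, 53.23
α = 0.12; lower rank = 50 × 0.060 = 3; upper rank = 50 × 0.940 = 47.
The 3rd smallest replicate is 42.22; the 47th is 52.02.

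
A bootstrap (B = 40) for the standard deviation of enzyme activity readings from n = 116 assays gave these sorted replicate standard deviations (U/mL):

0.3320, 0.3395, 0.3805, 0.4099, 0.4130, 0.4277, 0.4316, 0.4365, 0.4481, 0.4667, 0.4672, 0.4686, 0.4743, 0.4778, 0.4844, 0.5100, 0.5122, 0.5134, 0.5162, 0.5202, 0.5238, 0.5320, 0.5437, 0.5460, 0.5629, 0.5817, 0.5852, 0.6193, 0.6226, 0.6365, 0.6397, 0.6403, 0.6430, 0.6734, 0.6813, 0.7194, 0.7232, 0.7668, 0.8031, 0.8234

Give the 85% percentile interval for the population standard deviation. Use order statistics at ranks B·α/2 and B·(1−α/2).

α = 0.15; lower rank = 40 × 0.075 = 3; upper rank = 40 × 0.925 = 37.
The 3rd smallest replicate is 0.3805; the 37th is 0.7232.

(0.3805, 0.7232)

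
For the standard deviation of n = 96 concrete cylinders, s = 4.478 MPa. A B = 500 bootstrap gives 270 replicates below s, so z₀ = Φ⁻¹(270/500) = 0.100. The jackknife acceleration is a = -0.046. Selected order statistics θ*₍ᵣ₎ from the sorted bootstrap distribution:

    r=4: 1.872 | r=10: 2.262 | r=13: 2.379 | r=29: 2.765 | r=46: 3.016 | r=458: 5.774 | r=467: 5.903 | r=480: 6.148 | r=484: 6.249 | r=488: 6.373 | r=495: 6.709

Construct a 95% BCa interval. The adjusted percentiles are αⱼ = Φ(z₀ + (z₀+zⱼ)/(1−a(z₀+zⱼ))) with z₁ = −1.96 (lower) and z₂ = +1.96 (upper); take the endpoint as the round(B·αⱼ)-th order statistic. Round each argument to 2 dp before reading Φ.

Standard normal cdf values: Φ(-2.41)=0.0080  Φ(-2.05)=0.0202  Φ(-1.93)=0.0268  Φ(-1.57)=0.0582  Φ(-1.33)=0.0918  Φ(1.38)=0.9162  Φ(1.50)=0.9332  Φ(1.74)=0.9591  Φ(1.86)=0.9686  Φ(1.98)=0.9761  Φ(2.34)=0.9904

Lower: z₀ + z₁ = 0.100 + (-1.960) = -1.860; 1 − a(z₀+z₁) = 1 − (-0.046)(-1.860) = 0.9144; argument = 0.100 + (-1.860)/0.9144 = -1.9340 → -1.93.
α₁ = Φ(-1.93) = 0.0268; rank = round(500 × 0.0268) = 13; θ*₍13₎ = 2.379.
Upper: z₀ + z₂ = 2.060; 1 − a(z₀+z₂) = 1.0948; argument = 1.9817 → 1.98; α₂ = 0.9761; rank = 488; θ*₍488₎ = 6.373.

(2.379, 6.373)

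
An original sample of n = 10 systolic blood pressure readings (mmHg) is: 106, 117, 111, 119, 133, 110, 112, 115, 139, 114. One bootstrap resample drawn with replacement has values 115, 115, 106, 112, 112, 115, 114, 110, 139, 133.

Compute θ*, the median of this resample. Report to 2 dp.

θ* = 114.50

Sorted: 106, 110, 112, 112, 114, 115, 115, 115, 133, 139
Median = average of the two middle values = 114.50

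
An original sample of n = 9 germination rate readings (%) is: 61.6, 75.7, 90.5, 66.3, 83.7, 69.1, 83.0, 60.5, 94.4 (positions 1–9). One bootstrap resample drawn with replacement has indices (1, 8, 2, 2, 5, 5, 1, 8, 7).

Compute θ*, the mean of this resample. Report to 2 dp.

Resample values: 61.6, 60.5, 75.7, 75.7, 83.7, 83.7, 61.6, 60.5, 83.0.
Mean = (61.6 + 60.5 + 75.7 + 75.7 + 83.7 + 83.7 + 61.6 + 60.5 + 83.0) / 9 = 646.00 / 9 = 71.78

θ* = 71.78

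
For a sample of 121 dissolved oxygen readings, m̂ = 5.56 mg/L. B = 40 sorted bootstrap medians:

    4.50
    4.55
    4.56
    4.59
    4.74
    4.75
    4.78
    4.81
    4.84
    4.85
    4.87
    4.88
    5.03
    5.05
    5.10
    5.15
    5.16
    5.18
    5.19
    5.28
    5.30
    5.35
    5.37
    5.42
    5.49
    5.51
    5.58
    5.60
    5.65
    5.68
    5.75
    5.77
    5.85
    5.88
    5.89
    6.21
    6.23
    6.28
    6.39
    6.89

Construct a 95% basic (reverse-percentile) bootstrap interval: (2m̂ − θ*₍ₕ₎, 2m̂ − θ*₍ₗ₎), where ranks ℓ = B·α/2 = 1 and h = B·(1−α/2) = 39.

(4.73, 6.62)

Percentile endpoints at ranks 1 and 39: θ*₍1₎ = 4.50, θ*₍39₎ = 6.39.
Basic interval reflects these around m̂:
  lower = 2 × 5.56 − 6.39 = 4.73
  upper = 2 × 5.56 − 4.50 = 6.62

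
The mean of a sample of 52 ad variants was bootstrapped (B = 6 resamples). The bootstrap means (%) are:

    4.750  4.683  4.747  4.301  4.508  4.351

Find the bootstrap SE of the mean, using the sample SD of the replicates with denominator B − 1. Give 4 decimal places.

Bootstrap SE is the standard deviation of the 6 replicate means.
Mean of replicates: (4.750 + 4.683 + 4.747 + 4.301 + 4.508 + 4.351) / 6 = 27.34000 / 6 = 4.55667
Sum of squared deviations: (+0.19333)² + (+0.12633)² + (+0.19033)² + (−0.25567)² + (−0.04867)² + (−0.20567)² = 0.19960
Variance = 0.19960 / 5 = 0.03992
SE* = √0.03992

SE* = 0.1998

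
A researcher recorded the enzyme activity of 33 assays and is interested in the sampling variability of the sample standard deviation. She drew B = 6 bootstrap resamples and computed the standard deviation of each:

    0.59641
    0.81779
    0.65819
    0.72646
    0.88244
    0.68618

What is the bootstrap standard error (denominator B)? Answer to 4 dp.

SE* = 0.0965

Bootstrap SE is the standard deviation of the 6 replicate standard deviations.
Mean of replicates: (0.59641 + 0.81779 + 0.65819 + 0.72646 + 0.88244 + 0.68618) / 6 = 4.367470 / 6 = 0.727912
Sum of squared deviations: (−0.131502)² + (+0.089878)² + (−0.069722)² + (−0.001452)² + (+0.154528)² + (−0.041732)² = 0.055855
Variance = 0.055855 / 6 = 0.009309
SE* = √0.009309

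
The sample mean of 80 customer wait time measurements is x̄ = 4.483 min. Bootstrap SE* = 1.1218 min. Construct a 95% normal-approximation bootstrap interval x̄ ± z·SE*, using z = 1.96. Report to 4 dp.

(2.2843, 6.6817)

Margin = 1.96 × 1.1218 = 2.19873
Interval: 4.483 ± 2.19873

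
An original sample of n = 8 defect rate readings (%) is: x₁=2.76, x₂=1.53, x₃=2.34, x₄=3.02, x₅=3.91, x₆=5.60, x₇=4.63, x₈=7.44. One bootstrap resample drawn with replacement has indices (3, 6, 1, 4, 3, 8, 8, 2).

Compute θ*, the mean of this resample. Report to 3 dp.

Resample values: 2.34, 5.60, 2.76, 3.02, 2.34, 7.44, 7.44, 1.53.
Mean = (2.34 + 5.60 + 2.76 + 3.02 + 2.34 + 7.44 + 7.44 + 1.53) / 8 = 32.470 / 8 = 4.059

θ* = 4.059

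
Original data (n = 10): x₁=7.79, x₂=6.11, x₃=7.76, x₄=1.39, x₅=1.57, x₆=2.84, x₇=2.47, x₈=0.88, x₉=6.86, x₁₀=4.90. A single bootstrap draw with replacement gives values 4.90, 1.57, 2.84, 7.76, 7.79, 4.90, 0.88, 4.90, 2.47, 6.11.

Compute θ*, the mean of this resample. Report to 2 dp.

θ* = 4.41

Mean = (4.90 + 1.57 + 2.84 + 7.76 + 7.79 + 4.90 + 0.88 + 4.90 + 2.47 + 6.11) / 10 = 44.120 / 10 = 4.41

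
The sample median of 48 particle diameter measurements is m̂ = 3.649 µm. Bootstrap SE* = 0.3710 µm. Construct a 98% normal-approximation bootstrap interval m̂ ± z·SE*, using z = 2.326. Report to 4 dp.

(2.7861, 4.5119)

Margin = 2.326 × 0.3710 = 0.86295
Interval: 3.649 ± 0.86295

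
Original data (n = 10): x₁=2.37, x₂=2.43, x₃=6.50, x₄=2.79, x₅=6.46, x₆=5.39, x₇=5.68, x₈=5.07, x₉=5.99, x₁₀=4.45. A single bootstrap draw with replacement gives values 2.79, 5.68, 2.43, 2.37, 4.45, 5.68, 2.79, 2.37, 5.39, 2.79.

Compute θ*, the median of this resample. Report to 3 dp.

θ* = 2.790

Sorted: 2.37, 2.37, 2.43, 2.79, 2.79, 2.79, 4.45, 5.39, 5.68, 5.68
Median = average of the two middle values = 2.790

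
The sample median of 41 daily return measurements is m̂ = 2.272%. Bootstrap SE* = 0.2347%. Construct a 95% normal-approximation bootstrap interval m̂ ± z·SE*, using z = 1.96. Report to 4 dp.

(1.8120, 2.7320)

Margin = 1.96 × 0.2347 = 0.46001
Interval: 2.272 ± 0.46001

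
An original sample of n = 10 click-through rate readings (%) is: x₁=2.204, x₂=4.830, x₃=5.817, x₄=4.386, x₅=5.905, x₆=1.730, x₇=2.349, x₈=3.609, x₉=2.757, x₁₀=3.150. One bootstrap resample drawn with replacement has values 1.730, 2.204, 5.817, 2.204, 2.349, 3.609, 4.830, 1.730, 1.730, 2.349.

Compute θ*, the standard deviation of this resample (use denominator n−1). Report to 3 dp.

Mean = 2.8552; sum of squared deviations = 18.3991
s² = 18.3991 / 9 = 2.0443
s = √2.0443 = 1.430

θ* = 1.430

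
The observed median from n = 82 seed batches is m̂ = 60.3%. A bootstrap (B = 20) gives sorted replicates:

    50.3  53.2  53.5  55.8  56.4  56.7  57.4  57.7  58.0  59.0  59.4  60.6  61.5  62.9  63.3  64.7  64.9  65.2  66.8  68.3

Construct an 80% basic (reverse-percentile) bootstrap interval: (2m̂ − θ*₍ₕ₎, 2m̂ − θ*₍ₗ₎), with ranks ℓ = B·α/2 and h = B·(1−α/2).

Percentile endpoints at ranks 2 and 18: θ*₍2₎ = 53.2, θ*₍18₎ = 65.2.
Basic interval reflects these around m̂:
  lower = 2 × 60.3 − 65.2 = 55.4
  upper = 2 × 60.3 − 53.2 = 67.4

(55.4, 67.4)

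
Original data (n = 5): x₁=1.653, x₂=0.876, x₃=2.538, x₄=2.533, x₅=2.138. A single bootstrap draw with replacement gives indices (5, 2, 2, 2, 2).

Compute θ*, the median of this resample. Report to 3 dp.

Resample values: 2.138, 0.876, 0.876, 0.876, 0.876.
Sorted: 0.876, 0.876, 0.876, 0.876, 2.138
Median = middle value = 0.876

θ* = 0.876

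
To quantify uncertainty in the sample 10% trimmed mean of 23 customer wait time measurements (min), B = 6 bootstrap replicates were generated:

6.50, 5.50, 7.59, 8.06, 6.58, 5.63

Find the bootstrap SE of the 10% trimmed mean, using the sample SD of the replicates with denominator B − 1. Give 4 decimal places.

Bootstrap SE is the standard deviation of the 6 replicate 10% trimmed means.
Mean of replicates: (6.50 + 5.50 + 7.59 + 8.06 + 6.58 + 5.63) / 6 = 39.86000 / 6 = 6.64333
Sum of squared deviations: (−0.14333)² + (−1.14333)² + (+0.94667)² + (+1.41667)² + (−0.06333)² + (−1.01333)² = 5.26173
Variance = 5.26173 / 5 = 1.05235
SE* = √1.05235

SE* = 1.0258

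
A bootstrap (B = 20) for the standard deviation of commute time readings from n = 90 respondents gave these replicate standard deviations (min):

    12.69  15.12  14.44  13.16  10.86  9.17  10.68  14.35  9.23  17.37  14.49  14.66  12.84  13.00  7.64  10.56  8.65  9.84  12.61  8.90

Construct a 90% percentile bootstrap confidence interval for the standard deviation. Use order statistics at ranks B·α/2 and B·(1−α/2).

(7.64, 15.12)

Sorted replicates: 7.64, 8.65, 8.90, 9.17, 9.23, 9.84, 10.56, 10.68, 10.86, 12.61, 12.69, 12.84, 13.00, 13.16, 14.35, 14.44, 14.49, 14.66, 15.12, 17.37
α = 0.10; lower rank = 20 × 0.050 = 1; upper rank = 20 × 0.950 = 19.
The 1st smallest replicate is 7.64; the 19th is 15.12.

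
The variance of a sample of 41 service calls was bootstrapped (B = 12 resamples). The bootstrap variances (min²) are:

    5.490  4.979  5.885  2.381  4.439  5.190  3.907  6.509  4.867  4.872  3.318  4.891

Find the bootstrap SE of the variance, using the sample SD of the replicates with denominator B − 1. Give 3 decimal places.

SE* = 1.116

Bootstrap SE is the standard deviation of the 12 replicate variances.
Mean of replicates: (5.490 + 4.979 + 5.885 + 2.381 + 4.439 + 5.190 + 3.907 + 6.509 + 4.867 + 4.872 + 3.318 + 4.891) / 12 = 56.7280 / 12 = 4.7273
Sum of squared deviations: (+0.7627)² + (+0.2517)² + (+1.1577)² + (−2.3463)² + (−0.2883)² + (+0.4627)² + (−0.8203)² + (+1.7817)² + (+0.1397)² + (+0.1447)² + (−1.4093)² + (+0.1637)² = 13.6884
Variance = 13.6884 / 11 = 1.2444
SE* = √1.2444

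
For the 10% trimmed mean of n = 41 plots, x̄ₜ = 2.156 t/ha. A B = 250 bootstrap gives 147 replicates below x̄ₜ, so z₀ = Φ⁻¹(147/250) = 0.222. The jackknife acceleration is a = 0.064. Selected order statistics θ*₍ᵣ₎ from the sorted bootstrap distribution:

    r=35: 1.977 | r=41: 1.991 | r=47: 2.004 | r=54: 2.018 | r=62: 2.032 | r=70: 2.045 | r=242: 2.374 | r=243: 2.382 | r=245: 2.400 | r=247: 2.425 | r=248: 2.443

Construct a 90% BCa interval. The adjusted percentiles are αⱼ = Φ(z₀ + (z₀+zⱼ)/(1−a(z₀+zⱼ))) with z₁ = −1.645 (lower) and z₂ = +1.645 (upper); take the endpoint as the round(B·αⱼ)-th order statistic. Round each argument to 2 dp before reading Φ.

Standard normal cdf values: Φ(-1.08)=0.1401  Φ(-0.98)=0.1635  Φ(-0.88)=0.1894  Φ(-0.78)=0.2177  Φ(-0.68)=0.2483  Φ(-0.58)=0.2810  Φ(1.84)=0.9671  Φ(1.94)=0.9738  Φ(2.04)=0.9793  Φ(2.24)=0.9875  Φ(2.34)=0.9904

(1.977, 2.443)

Lower: z₀ + z₁ = 0.222 + (-1.645) = -1.423; 1 − a(z₀+z₁) = 1 − (0.064)(-1.423) = 1.0911; argument = 0.222 + (-1.423)/1.0911 = -1.0822 → -1.08.
α₁ = Φ(-1.08) = 0.1401; rank = round(250 × 0.1401) = 35; θ*₍35₎ = 1.977.
Upper: z₀ + z₂ = 1.867; 1 − a(z₀+z₂) = 0.8805; argument = 2.3424 → 2.34; α₂ = 0.9904; rank = 248; θ*₍248₎ = 2.443.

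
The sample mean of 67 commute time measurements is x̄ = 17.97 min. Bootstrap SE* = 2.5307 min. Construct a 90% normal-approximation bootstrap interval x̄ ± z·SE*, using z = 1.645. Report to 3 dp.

(13.807, 22.133)

Margin = 1.645 × 2.5307 = 4.1630
Interval: 17.97 ± 4.1630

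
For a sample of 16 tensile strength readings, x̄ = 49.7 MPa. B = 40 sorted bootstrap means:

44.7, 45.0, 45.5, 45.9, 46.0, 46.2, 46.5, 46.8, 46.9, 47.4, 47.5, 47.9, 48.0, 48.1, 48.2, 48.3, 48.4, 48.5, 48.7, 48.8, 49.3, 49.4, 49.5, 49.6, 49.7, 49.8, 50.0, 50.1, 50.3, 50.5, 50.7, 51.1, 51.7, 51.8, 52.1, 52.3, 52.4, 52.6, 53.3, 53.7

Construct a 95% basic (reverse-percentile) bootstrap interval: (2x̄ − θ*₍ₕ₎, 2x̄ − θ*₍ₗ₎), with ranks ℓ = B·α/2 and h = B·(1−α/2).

(46.1, 54.7)

Percentile endpoints at ranks 1 and 39: θ*₍1₎ = 44.7, θ*₍39₎ = 53.3.
Basic interval reflects these around x̄:
  lower = 2 × 49.7 − 53.3 = 46.1
  upper = 2 × 49.7 − 44.7 = 54.7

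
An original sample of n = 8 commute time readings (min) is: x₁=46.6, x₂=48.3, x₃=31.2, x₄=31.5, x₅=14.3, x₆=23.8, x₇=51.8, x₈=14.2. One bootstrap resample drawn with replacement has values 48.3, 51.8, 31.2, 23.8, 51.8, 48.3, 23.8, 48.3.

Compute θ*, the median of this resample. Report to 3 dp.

θ* = 48.300

Sorted: 23.8, 23.8, 31.2, 48.3, 48.3, 48.3, 51.8, 51.8
Median = average of the two middle values = 48.300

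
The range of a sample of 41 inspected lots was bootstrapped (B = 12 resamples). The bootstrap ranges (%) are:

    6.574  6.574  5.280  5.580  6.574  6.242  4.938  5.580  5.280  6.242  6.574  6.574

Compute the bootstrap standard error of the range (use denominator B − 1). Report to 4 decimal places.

Bootstrap SE is the standard deviation of the 12 replicate ranges.
Mean of replicates: (6.574 + 6.574 + 5.280 + 5.580 + 6.574 + 6.242 + 4.938 + 5.580 + 5.280 + 6.242 + 6.574 + 6.574) / 12 = 72.01200 / 12 = 6.00100
Sum of squared deviations: (+0.57300)² + (+0.57300)² + (−0.72100)² + (−0.42100)² + (+0.57300)² + (+0.24100)² + (−1.06300)² + (−0.42100)² + (−0.72100)² + (+0.24100)² + (+0.57300)² + (+0.57300)² = 4.28194
Variance = 4.28194 / 11 = 0.38927
SE* = √0.38927

SE* = 0.6239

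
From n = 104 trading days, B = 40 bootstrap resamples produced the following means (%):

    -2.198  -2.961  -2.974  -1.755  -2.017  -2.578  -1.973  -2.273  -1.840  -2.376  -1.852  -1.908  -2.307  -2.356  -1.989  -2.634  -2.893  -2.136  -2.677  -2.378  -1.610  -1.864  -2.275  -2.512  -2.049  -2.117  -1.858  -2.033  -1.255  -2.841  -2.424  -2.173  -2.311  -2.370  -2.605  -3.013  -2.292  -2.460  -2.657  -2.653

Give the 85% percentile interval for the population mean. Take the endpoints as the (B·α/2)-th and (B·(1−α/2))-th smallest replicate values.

(-2.961, -1.840)

Sorted replicates: -3.013, -2.974, -2.961, -2.893, -2.841, -2.677, -2.657, -2.653, -2.634, -2.605, -2.578, -2.512, -2.460, -2.424, -2.378, -2.376, -2.370, -2.356, -2.311, -2.307, -2.292, -2.275, -2.273, -2.198, -2.173, -2.136, -2.117, -2.049, -2.033, -2.017, -1.989, -1.973, -1.908, -1.864, -1.858, -1.852, -1.840, -1.755, -1.610, -1.255
α = 0.15; lower rank = 40 × 0.075 = 3; upper rank = 40 × 0.925 = 37.
The 3rd smallest replicate is -2.961; the 37th is -1.840.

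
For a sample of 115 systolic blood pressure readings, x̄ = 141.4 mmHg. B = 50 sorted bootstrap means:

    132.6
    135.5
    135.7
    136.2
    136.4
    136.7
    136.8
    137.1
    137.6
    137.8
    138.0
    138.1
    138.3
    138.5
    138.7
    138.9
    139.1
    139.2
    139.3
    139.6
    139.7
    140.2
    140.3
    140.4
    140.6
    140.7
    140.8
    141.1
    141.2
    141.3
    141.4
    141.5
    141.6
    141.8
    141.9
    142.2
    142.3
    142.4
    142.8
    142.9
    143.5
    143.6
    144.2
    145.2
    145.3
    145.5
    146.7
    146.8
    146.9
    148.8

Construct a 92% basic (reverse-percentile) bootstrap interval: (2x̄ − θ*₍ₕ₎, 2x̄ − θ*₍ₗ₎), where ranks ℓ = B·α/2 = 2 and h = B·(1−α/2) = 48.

(136.0, 147.3)

Percentile endpoints at ranks 2 and 48: θ*₍2₎ = 135.5, θ*₍48₎ = 146.8.
Basic interval reflects these around x̄:
  lower = 2 × 141.4 − 146.8 = 136.0
  upper = 2 × 141.4 − 135.5 = 147.3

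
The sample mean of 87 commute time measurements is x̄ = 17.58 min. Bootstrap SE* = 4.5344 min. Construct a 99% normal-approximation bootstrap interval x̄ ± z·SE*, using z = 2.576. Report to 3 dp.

(5.899, 29.261)

Margin = 2.576 × 4.5344 = 11.6806
Interval: 17.58 ± 11.6806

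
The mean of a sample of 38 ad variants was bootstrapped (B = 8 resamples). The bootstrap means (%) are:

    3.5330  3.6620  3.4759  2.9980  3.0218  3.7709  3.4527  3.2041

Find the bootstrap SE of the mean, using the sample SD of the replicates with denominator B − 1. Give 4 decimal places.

SE* = 0.2865

Bootstrap SE is the standard deviation of the 8 replicate means.
Mean of replicates: (3.5330 + 3.6620 + 3.4759 + 2.9980 + 3.0218 + 3.7709 + 3.4527 + 3.2041) / 8 = 27.11840 / 8 = 3.38980
Sum of squared deviations: (+0.14320)² + (+0.27220)² + (+0.08610)² + (−0.39180)² + (−0.36800)² + (+0.38110)² + (+0.06290)² + (−0.18570)² = 0.57462
Variance = 0.57462 / 7 = 0.08209
SE* = √0.08209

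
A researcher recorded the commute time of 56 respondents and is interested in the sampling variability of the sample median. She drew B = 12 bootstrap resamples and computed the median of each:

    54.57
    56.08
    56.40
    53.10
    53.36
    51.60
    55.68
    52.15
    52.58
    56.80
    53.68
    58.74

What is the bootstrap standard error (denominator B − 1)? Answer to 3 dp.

SE* = 2.180

Bootstrap SE is the standard deviation of the 12 replicate medians.
Mean of replicates: (54.57 + 56.08 + 56.40 + 53.10 + 53.36 + 51.60 + 55.68 + 52.15 + 52.58 + 56.80 + 53.68 + 58.74) / 12 = 654.7400 / 12 = 54.5617
Sum of squared deviations: (+0.0083)² + (+1.5183)² + (+1.8383)² + (−1.4617)² + (−1.2017)² + (−2.9617)² + (+1.1183)² + (−2.4117)² + (−1.9817)² + (+2.2383)² + (−0.8817)² + (+4.1783)² = 52.2766
Variance = 52.2766 / 11 = 4.7524
SE* = √4.7524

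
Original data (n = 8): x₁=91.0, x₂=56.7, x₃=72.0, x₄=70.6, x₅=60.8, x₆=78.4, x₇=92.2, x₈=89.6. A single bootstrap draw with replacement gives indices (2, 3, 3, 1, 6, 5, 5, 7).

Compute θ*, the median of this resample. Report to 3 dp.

Resample values: 56.7, 72.0, 72.0, 91.0, 78.4, 60.8, 60.8, 92.2.
Sorted: 56.7, 60.8, 60.8, 72.0, 72.0, 78.4, 91.0, 92.2
Median = average of the two middle values = 72.000

θ* = 72.000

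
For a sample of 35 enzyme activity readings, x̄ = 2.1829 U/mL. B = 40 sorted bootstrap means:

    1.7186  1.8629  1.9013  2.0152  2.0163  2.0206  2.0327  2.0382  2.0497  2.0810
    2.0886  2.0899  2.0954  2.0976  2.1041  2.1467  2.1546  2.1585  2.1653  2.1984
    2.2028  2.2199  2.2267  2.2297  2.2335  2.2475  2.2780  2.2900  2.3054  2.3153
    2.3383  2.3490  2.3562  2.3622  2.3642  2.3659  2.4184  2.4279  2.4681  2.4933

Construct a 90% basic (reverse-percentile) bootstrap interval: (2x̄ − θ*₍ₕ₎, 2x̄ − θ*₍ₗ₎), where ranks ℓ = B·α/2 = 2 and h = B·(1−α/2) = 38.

Percentile endpoints at ranks 2 and 38: θ*₍2₎ = 1.8629, θ*₍38₎ = 2.4279.
Basic interval reflects these around x̄:
  lower = 2 × 2.1829 − 2.4279 = 1.9379
  upper = 2 × 2.1829 − 1.8629 = 2.5029

(1.9379, 2.5029)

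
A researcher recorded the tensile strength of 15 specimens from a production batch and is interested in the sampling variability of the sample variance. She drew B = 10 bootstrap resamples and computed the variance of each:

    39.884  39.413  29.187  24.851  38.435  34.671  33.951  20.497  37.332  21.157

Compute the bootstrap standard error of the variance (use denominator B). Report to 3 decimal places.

SE* = 7.119

Bootstrap SE is the standard deviation of the 10 replicate variances.
Mean of replicates: (39.884 + 39.413 + 29.187 + 24.851 + 38.435 + 34.671 + 33.951 + 20.497 + 37.332 + 21.157) / 10 = 319.3780 / 10 = 31.9378
Sum of squared deviations: (+7.9462)² + (+7.4752)² + (−2.7508)² + (−7.0868)² + (+6.4972)² + (+2.7332)² + (+2.0132)² + (−11.4408)² + (+5.3942)² + (−10.7808)² = 506.7623
Variance = 506.7623 / 10 = 50.6762
SE* = √50.6762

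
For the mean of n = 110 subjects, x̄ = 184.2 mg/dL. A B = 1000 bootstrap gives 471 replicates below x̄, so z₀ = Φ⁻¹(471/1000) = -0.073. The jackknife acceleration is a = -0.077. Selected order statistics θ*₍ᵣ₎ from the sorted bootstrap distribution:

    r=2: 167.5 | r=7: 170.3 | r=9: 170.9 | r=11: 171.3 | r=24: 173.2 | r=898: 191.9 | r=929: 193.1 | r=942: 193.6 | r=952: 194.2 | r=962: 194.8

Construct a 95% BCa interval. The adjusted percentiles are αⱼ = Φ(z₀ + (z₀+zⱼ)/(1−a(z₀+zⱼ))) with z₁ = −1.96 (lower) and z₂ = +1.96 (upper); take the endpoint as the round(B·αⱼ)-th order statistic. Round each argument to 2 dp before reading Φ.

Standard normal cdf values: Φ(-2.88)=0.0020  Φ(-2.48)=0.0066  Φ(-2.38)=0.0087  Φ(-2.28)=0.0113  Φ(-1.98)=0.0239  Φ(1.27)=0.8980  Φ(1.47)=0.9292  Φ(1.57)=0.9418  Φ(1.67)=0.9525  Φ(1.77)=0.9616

(170.3, 193.6)

Lower: z₀ + z₁ = -0.073 + (-1.960) = -2.033; 1 − a(z₀+z₁) = 1 − (-0.077)(-2.033) = 0.8435; argument = -0.073 + (-2.033)/0.8435 = -2.4833 → -2.48.
α₁ = Φ(-2.48) = 0.0066; rank = round(1000 × 0.0066) = 7; θ*₍7₎ = 170.3.
Upper: z₀ + z₂ = 1.887; 1 − a(z₀+z₂) = 1.1453; argument = 1.5746 → 1.57; α₂ = 0.9418; rank = 942; θ*₍942₎ = 193.6.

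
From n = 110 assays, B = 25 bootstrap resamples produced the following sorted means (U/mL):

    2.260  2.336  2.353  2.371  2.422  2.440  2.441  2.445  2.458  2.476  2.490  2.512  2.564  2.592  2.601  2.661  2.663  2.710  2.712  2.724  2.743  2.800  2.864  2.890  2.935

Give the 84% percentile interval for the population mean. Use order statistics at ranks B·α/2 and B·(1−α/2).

(2.336, 2.864)

α = 0.16; lower rank = 25 × 0.080 = 2; upper rank = 25 × 0.920 = 23.
The 2nd smallest replicate is 2.336; the 23rd is 2.864.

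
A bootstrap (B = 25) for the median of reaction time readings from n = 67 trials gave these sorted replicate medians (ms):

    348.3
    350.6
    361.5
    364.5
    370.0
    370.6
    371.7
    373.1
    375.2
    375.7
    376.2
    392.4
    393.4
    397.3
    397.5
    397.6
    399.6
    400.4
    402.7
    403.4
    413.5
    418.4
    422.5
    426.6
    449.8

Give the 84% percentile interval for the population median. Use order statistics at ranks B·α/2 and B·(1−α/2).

α = 0.16; lower rank = 25 × 0.080 = 2; upper rank = 25 × 0.920 = 23.
The 2nd smallest replicate is 350.6; the 23rd is 422.5.

(350.6, 422.5)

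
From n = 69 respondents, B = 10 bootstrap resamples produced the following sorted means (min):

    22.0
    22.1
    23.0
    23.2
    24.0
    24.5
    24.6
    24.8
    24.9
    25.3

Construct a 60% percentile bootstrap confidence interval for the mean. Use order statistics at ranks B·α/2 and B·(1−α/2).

(22.1, 24.8)

α = 0.40; lower rank = 10 × 0.200 = 2; upper rank = 10 × 0.800 = 8.
The 2nd smallest replicate is 22.1; the 8th is 24.8.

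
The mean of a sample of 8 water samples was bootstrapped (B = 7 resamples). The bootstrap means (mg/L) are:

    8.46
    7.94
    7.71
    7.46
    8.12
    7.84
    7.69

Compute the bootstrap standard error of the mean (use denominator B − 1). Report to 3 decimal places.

SE* = 0.327

Bootstrap SE is the standard deviation of the 7 replicate means.
Mean of replicates: (8.46 + 7.94 + 7.71 + 7.46 + 8.12 + 7.84 + 7.69) / 7 = 55.2200 / 7 = 7.8886
Sum of squared deviations: (+0.5714)² + (+0.0514)² + (−0.1786)² + (−0.4286)² + (+0.2314)² + (−0.0486)² + (−0.1986)² = 0.6401
Variance = 0.6401 / 6 = 0.1067
SE* = √0.1067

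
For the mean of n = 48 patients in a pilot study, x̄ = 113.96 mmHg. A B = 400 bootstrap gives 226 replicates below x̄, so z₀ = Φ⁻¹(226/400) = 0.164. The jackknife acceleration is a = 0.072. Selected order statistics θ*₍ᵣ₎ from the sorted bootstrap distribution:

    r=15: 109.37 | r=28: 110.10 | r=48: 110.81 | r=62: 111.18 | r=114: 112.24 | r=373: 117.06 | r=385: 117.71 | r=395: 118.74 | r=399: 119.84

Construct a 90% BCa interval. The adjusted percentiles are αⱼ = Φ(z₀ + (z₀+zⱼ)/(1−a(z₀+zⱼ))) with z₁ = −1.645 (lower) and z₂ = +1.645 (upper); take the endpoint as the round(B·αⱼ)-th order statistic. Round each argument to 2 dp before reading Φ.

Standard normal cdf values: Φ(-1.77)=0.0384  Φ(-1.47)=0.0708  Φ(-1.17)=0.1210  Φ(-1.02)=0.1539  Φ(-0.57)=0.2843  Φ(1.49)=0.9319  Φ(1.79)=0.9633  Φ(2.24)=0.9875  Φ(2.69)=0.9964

(110.81, 118.74)

Lower: z₀ + z₁ = 0.164 + (-1.645) = -1.481; 1 − a(z₀+z₁) = 1 − (0.072)(-1.481) = 1.1066; argument = 0.164 + (-1.481)/1.1066 = -1.1743 → -1.17.
α₁ = Φ(-1.17) = 0.1210; rank = round(400 × 0.1210) = 48; θ*₍48₎ = 110.81.
Upper: z₀ + z₂ = 1.809; 1 − a(z₀+z₂) = 0.8698; argument = 2.2439 → 2.24; α₂ = 0.9875; rank = 395; θ*₍395₎ = 118.74.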